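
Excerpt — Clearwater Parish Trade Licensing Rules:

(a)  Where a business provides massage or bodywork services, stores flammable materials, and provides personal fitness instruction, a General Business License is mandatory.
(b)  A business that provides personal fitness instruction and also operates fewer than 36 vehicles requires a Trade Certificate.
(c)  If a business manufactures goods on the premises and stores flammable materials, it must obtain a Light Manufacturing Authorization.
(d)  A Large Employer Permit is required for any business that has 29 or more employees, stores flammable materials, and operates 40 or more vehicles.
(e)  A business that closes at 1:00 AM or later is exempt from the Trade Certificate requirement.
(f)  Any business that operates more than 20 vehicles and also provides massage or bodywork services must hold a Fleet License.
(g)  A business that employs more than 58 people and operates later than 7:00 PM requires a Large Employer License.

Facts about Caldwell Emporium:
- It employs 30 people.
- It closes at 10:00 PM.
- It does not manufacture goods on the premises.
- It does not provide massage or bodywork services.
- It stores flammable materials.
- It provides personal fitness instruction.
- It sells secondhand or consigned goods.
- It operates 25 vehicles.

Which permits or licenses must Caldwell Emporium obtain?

Trade Certificate

(a) does not provide massage or bodywork services; stores flammable materials; provides personal fitness instruction → General Business License not required.
(b) provides personal fitness instruction; vehicles 25 < 36 → Trade Certificate required.
(c) does not manufacture goods on the premises; stores flammable materials → Light Manufacturing Authorization not required.
(d) employees 30 ≥ 29; stores flammable materials; vehicles 25 < 40 → Large Employer Permit not required.
(e) closes 10:00 PM, at/before 1:00 AM → Trade Certificate exemption does not apply.
(f) vehicles 25 > 20; does not provide massage or bodywork services → Fleet License not required.
(g) employees 30 ≤ 58; closes 10:00 PM, after 7:00 PM → Large Employer License not required.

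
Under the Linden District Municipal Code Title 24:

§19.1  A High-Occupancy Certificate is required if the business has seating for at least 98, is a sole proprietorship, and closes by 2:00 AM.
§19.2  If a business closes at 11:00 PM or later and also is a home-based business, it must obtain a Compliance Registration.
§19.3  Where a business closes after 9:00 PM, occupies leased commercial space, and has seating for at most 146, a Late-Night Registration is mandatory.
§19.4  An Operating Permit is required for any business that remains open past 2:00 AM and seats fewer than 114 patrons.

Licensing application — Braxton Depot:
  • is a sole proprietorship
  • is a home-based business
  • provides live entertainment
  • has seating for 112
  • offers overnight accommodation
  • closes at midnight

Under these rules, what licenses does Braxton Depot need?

Compliance Registration, High-Occupancy Certificate

§19.1 seating 112 ≥ 98; is a sole proprietorship; closes midnight, at/before 2:00 AM → High-Occupancy Certificate required.
§19.2 closes midnight, after 11:00 PM; is a home-based business → Compliance Registration required.
§19.3 closes midnight, after 9:00 PM; is a home-based business (not: occupies leased commercial space); seating 112 ≤ 146 → Late-Night Registration not required.
§19.4 closes midnight, at/before 2:00 AM; seating 112 < 114 → Operating Permit not required.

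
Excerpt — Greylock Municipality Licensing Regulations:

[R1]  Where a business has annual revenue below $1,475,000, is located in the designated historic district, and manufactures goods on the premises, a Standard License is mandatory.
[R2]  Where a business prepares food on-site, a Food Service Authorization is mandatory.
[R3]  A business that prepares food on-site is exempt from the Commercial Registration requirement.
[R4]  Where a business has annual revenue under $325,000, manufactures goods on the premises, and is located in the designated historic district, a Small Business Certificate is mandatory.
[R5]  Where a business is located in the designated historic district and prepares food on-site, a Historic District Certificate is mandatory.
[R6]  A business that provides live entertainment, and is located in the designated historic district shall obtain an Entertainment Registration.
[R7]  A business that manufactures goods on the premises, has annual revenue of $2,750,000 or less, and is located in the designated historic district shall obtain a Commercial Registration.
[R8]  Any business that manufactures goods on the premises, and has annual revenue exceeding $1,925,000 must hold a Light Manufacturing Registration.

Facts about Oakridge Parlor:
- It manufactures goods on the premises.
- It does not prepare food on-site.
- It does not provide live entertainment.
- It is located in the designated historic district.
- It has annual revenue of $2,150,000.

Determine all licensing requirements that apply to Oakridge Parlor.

[R1] revenue $2,150,000 ≥ $1,475,000; is located in the designated historic district; manufactures goods on the premises → Standard License not required.
[R2] does not prepare food on-site → Food Service Authorization not required.
[R3] does not prepare food on-site → Commercial Registration exemption does not apply.
[R4] revenue $2,150,000 ≥ $325,000; manufactures goods on the premises; is located in the designated historic district → Small Business Certificate not required.
[R5] is located in the designated historic district; does not prepare food on-site → Historic District Certificate not required.
[R6] does not provide live entertainment; is located in the designated historic district → Entertainment Registration not required.
[R7] manufactures goods on the premises; revenue $2,150,000 ≤ $2,750,000; is located in the designated historic district → Commercial Registration required.
[R8] manufactures goods on the premises; revenue $2,150,000 > $1,925,000 → Light Manufacturing Registration required.

Commercial Registration, Light Manufacturing Registration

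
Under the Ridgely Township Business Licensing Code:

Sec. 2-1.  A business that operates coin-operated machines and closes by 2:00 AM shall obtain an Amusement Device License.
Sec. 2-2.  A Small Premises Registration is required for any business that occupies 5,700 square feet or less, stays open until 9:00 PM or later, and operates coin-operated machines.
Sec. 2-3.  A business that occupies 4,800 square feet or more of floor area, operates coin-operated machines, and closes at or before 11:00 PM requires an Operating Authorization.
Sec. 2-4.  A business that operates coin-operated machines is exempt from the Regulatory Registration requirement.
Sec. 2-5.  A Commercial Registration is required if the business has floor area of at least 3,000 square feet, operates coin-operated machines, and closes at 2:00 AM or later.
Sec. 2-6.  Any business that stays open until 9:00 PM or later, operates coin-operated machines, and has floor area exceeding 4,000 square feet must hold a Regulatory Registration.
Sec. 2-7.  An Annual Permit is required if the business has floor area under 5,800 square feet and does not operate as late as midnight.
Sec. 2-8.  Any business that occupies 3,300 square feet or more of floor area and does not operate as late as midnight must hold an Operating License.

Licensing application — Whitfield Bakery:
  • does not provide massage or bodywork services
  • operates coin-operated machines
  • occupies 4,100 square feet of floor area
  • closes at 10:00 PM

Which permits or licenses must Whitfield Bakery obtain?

Sec. 2-1. operates coin-operated machines; closes 10:00 PM, at/before 2:00 AM → Amusement Device License required.
Sec. 2-2. floor area 4,100 square feet ≤ 5,700 square feet; closes 10:00 PM, after 9:00 PM; operates coin-operated machines → Small Premises Registration required.
Sec. 2-3. floor area 4,100 square feet < 4,800 square feet; operates coin-operated machines; closes 10:00 PM, at/before 11:00 PM → Operating Authorization not required.
Sec. 2-4. operates coin-operated machines → exempt from Regulatory Registration.
Sec. 2-5. floor area 4,100 square feet ≥ 3,000 square feet; operates coin-operated machines; closes 10:00 PM, at/before 2:00 AM → Commercial Registration not required.
Sec. 2-6. closes 10:00 PM, after 9:00 PM; operates coin-operated machines; floor area 4,100 square feet > 4,000 square feet → Regulatory Registration required.
Sec. 2-7. floor area 4,100 square feet < 5,800 square feet; closes 10:00 PM, at/before midnight → Annual Permit required.
Sec. 2-8. floor area 4,100 square feet ≥ 3,300 square feet; closes 10:00 PM, at/before midnight → Operating License required.

Amusement Device License, Annual Permit, Operating License, Small Premises Registration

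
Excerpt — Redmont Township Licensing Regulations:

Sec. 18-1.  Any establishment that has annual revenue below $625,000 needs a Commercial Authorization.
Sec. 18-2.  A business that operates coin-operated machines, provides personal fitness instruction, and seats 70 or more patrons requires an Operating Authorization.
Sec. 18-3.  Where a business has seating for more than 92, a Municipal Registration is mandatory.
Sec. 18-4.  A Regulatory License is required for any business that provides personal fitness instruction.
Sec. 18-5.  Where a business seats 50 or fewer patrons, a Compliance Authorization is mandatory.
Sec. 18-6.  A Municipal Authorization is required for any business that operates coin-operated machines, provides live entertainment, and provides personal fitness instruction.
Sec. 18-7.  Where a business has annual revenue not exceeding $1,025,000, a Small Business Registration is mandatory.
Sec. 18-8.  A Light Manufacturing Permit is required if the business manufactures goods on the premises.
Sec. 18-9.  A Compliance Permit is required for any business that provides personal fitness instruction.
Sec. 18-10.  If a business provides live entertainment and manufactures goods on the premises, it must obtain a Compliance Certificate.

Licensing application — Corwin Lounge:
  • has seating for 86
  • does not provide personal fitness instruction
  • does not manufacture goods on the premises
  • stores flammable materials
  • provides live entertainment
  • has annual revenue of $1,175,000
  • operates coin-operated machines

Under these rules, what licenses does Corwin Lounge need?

None

Sec. 18-1. revenue $1,175,000 ≥ $625,000 → Commercial Authorization not required.
Sec. 18-2. operates coin-operated machines; does not provide personal fitness instruction; seating 86 ≥ 70 → Operating Authorization not required.
Sec. 18-3. seating 86 ≤ 92 → Municipal Registration not required.
Sec. 18-4. does not provide personal fitness instruction → Regulatory License not required.
Sec. 18-5. seating 86 > 50 → Compliance Authorization not required.
Sec. 18-6. operates coin-operated machines; provides live entertainment; does not provide personal fitness instruction → Municipal Authorization not required.
Sec. 18-7. revenue $1,175,000 > $1,025,000 → Small Business Registration not required.
Sec. 18-8. does not manufacture goods on the premises → Light Manufacturing Permit not required.
Sec. 18-9. does not provide personal fitness instruction → Compliance Permit not required.
Sec. 18-10. provides live entertainment; does not manufacture goods on the premises → Compliance Certificate not required.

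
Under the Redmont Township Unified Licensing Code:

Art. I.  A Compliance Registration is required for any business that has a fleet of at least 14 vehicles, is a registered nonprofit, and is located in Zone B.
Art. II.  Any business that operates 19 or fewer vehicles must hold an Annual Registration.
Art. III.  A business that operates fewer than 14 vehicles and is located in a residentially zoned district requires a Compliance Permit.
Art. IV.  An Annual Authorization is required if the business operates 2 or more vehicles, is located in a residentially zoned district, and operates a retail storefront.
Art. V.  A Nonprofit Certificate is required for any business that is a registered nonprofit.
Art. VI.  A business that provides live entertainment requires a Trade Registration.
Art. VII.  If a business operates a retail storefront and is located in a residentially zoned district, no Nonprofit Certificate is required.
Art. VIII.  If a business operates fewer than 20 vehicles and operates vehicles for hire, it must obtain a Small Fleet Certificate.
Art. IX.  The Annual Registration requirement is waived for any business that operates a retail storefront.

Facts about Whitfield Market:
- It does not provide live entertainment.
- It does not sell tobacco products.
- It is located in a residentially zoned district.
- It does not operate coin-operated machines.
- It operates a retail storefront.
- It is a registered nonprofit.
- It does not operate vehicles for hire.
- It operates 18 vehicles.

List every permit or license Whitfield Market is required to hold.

Art. I. vehicles 18 ≥ 14; is a registered nonprofit; is located in a residentially zoned district (not: is located in Zone B) → Compliance Registration not required.
Art. II. vehicles 18 ≤ 19 → Annual Registration required.
Art. III. vehicles 18 ≥ 14; is located in a residentially zoned district → Compliance Permit not required.
Art. IV. vehicles 18 ≥ 2; is located in a residentially zoned district; operates a retail storefront → Annual Authorization required.
Art. V. is a registered nonprofit → Nonprofit Certificate required.
Art. VI. does not provide live entertainment → Trade Registration not required.
Art. VII. operates a retail storefront; is located in a residentially zoned district → exempt from Nonprofit Certificate.
Art. VIII. vehicles 18 < 20; does not operate vehicles for hire → Small Fleet Certificate not required.
Art. IX. operates a retail storefront → exempt from Annual Registration.

Annual Authorization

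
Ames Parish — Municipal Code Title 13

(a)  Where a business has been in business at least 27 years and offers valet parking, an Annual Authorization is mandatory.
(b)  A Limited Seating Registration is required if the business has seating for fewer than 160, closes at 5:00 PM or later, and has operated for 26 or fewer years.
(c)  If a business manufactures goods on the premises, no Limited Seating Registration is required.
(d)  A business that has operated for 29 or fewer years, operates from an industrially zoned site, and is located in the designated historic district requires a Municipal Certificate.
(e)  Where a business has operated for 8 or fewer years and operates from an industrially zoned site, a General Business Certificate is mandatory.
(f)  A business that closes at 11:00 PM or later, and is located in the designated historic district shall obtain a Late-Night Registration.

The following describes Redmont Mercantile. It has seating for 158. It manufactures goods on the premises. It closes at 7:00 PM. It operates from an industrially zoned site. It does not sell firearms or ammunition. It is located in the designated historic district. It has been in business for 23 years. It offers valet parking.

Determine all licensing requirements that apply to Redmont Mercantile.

Municipal Certificate

(a) years in business 23 < 27; offers valet parking → Annual Authorization not required.
(b) seating 158 < 160; closes 7:00 PM, after 5:00 PM; years in business 23 ≤ 26 → Limited Seating Registration required.
(c) manufactures goods on the premises → exempt from Limited Seating Registration.
(d) years in business 23 ≤ 29; operates from an industrially zoned site; is located in the designated historic district → Municipal Certificate required.
(e) years in business 23 > 8; operates from an industrially zoned site → General Business Certificate not required.
(f) closes 7:00 PM, at/before 11:00 PM; is located in the designated historic district → Late-Night Registration not required.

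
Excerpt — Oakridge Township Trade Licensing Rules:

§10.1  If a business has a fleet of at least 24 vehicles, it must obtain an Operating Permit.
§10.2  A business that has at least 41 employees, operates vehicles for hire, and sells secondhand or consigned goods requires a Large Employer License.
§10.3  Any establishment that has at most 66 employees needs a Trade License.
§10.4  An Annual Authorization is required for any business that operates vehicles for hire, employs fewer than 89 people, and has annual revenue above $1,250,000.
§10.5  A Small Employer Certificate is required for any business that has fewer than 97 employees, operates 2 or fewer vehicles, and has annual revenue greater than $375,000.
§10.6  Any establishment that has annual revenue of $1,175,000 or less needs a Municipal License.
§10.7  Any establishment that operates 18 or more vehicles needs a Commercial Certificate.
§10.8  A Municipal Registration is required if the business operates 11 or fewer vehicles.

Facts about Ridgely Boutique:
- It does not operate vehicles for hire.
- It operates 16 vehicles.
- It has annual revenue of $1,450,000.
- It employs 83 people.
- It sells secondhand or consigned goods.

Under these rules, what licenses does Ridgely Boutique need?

None

§10.1 vehicles 16 < 24 → Operating Permit not required.
§10.2 employees 83 ≥ 41; does not operate vehicles for hire; sells secondhand or consigned goods → Large Employer License not required.
§10.3 employees 83 > 66 → Trade License not required.
§10.4 does not operate vehicles for hire; employees 83 < 89; revenue $1,450,000 > $1,250,000 → Annual Authorization not required.
§10.5 employees 83 < 97; vehicles 16 > 2; revenue $1,450,000 > $375,000 → Small Employer Certificate not required.
§10.6 revenue $1,450,000 > $1,175,000 → Municipal License not required.
§10.7 vehicles 16 < 18 → Commercial Certificate not required.
§10.8 vehicles 16 > 11 → Municipal Registration not required.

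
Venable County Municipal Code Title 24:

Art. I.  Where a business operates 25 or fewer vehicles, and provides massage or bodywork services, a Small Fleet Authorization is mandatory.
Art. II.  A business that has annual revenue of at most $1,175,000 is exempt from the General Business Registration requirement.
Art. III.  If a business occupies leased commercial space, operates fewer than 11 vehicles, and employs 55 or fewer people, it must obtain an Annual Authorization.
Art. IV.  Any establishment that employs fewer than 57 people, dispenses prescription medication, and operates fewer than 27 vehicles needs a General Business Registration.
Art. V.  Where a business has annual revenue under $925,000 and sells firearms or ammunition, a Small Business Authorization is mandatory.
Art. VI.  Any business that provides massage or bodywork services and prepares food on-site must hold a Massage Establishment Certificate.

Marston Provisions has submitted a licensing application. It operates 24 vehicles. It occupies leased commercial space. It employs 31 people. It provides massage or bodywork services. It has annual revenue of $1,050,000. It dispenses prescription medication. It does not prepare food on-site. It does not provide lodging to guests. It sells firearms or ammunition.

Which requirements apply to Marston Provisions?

Small Fleet Authorization

Art. I. vehicles 24 ≤ 25; provides massage or bodywork services → Small Fleet Authorization required.
Art. II. revenue $1,050,000 ≤ $1,175,000 → exempt from General Business Registration.
Art. III. occupies leased commercial space; vehicles 24 ≥ 11; employees 31 ≤ 55 → Annual Authorization not required.
Art. IV. employees 31 < 57; dispenses prescription medication; vehicles 24 < 27 → General Business Registration required.
Art. V. revenue $1,050,000 ≥ $925,000; sells firearms or ammunition → Small Business Authorization not required.
Art. VI. provides massage or bodywork services; does not prepare food on-site → Massage Establishment Certificate not required.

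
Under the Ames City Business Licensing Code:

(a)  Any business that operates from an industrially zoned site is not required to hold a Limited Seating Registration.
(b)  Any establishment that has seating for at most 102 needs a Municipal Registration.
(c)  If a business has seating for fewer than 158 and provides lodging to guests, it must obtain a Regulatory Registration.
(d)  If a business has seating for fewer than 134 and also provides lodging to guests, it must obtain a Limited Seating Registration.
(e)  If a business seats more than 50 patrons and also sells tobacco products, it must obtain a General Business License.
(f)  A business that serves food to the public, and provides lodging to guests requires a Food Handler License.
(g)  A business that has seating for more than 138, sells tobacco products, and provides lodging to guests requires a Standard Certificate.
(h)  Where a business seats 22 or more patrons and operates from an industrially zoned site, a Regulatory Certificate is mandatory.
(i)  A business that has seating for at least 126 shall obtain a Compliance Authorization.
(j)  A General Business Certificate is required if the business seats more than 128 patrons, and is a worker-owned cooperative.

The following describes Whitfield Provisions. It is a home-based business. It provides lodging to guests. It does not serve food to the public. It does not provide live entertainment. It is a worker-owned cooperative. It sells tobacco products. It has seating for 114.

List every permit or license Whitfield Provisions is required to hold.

(a) is a home-based business (not: operates from an industrially zoned site) → Limited Seating Registration exemption does not apply.
(b) seating 114 > 102 → Municipal Registration not required.
(c) seating 114 < 158; provides lodging to guests → Regulatory Registration required.
(d) seating 114 < 134; provides lodging to guests → Limited Seating Registration required.
(e) seating 114 > 50; sells tobacco products → General Business License required.
(f) does not serve food to the public; provides lodging to guests → Food Handler License not required.
(g) seating 114 ≤ 138; sells tobacco products; provides lodging to guests → Standard Certificate not required.
(h) seating 114 ≥ 22; is a home-based business (not: operates from an industrially zoned site) → Regulatory Certificate not required.
(i) seating 114 < 126 → Compliance Authorization not required.
(j) seating 114 ≤ 128; is a worker-owned cooperative → General Business Certificate not required.

General Business License, Limited Seating Registration, Regulatory Registration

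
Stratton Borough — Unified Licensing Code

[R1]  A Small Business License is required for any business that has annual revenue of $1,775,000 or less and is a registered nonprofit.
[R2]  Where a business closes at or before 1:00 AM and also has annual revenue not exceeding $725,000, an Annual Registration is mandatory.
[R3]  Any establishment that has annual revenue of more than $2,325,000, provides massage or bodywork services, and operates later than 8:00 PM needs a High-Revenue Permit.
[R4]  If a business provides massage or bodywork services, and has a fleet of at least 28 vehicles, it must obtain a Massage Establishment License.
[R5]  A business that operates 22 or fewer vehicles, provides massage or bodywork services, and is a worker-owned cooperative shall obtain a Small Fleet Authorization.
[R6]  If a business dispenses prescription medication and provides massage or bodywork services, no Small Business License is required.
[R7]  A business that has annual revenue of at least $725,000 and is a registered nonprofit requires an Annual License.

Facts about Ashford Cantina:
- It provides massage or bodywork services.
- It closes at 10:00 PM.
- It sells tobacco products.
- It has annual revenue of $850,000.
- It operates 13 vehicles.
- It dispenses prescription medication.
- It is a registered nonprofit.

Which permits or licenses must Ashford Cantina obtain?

[R1] revenue $850,000 ≤ $1,775,000; is a registered nonprofit → Small Business License required.
[R2] closes 10:00 PM, at/before 1:00 AM; revenue $850,000 > $725,000 → Annual Registration not required.
[R3] revenue $850,000 ≤ $2,325,000; provides massage or bodywork services; closes 10:00 PM, after 8:00 PM → High-Revenue Permit not required.
[R4] provides massage or bodywork services; vehicles 13 < 28 → Massage Establishment License not required.
[R5] vehicles 13 ≤ 22; provides massage or bodywork services; is a registered nonprofit (not: is a worker-owned cooperative) → Small Fleet Authorization not required.
[R6] dispenses prescription medication; provides massage or bodywork services → exempt from Small Business License.
[R7] revenue $850,000 ≥ $725,000; is a registered nonprofit → Annual License required.

Annual License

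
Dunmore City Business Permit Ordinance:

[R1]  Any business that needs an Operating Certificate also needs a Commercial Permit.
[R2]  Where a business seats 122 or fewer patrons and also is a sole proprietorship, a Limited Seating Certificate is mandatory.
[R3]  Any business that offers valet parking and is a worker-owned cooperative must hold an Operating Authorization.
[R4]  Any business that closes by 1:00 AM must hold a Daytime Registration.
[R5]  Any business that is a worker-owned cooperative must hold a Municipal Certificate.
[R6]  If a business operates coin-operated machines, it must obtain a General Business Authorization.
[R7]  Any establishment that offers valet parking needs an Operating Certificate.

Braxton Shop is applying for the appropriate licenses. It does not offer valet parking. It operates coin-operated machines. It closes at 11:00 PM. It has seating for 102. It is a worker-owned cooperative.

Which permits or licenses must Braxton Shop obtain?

[R1] Operating Certificate is not required → no effect.
[R2] seating 102 ≤ 122; is a worker-owned cooperative (not: is a sole proprietorship) → Limited Seating Certificate not required.
[R3] does not offer valet parking; is a worker-owned cooperative → Operating Authorization not required.
[R4] closes 11:00 PM, at/before 1:00 AM → Daytime Registration required.
[R5] is a worker-owned cooperative → Municipal Certificate required.
[R6] operates coin-operated machines → General Business Authorization required.
[R7] does not offer valet parking → Operating Certificate not required.

Daytime Registration, General Business Authorization, Municipal Certificate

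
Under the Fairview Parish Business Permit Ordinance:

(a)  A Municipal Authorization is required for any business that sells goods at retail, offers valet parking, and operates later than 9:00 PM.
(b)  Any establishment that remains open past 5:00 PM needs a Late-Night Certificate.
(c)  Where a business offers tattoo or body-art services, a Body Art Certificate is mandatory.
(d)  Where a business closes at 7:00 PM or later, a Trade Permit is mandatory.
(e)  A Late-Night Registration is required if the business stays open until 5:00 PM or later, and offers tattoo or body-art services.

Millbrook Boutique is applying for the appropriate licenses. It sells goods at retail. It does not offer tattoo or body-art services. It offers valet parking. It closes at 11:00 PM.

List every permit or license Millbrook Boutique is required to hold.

(a) sells goods at retail; offers valet parking; closes 11:00 PM, after 9:00 PM → Municipal Authorization required.
(b) closes 11:00 PM, after 5:00 PM → Late-Night Certificate required.
(c) does not offer tattoo or body-art services → Body Art Certificate not required.
(d) closes 11:00 PM, after 7:00 PM → Trade Permit required.
(e) closes 11:00 PM, after 5:00 PM; does not offer tattoo or body-art services → Late-Night Registration not required.

Late-Night Certificate, Municipal Authorization, Trade Permit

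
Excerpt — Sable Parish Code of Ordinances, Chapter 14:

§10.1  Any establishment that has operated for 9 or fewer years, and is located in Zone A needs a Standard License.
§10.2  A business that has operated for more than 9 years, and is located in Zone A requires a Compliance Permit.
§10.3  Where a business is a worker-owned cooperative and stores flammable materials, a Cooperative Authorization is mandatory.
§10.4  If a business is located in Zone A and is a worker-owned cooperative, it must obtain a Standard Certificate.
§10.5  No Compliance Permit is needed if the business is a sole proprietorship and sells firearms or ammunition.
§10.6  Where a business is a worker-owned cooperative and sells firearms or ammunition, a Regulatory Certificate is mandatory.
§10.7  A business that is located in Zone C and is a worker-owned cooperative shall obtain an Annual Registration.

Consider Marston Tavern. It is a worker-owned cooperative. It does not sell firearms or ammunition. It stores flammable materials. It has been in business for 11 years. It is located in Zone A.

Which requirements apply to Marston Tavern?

§10.1 years in business 11 > 9; is located in Zone A → Standard License not required.
§10.2 years in business 11 > 9; is located in Zone A → Compliance Permit required.
§10.3 is a worker-owned cooperative; stores flammable materials → Cooperative Authorization required.
§10.4 is located in Zone A; is a worker-owned cooperative → Standard Certificate required.
§10.5 is a worker-owned cooperative (not: is a sole proprietorship); does not sell firearms or ammunition → Compliance Permit exemption does not apply.
§10.6 is a worker-owned cooperative; does not sell firearms or ammunition → Regulatory Certificate not required.
§10.7 is located in Zone A (not: is located in Zone C); is a worker-owned cooperative → Annual Registration not required.

Compliance Permit, Cooperative Authorization, Standard Certificate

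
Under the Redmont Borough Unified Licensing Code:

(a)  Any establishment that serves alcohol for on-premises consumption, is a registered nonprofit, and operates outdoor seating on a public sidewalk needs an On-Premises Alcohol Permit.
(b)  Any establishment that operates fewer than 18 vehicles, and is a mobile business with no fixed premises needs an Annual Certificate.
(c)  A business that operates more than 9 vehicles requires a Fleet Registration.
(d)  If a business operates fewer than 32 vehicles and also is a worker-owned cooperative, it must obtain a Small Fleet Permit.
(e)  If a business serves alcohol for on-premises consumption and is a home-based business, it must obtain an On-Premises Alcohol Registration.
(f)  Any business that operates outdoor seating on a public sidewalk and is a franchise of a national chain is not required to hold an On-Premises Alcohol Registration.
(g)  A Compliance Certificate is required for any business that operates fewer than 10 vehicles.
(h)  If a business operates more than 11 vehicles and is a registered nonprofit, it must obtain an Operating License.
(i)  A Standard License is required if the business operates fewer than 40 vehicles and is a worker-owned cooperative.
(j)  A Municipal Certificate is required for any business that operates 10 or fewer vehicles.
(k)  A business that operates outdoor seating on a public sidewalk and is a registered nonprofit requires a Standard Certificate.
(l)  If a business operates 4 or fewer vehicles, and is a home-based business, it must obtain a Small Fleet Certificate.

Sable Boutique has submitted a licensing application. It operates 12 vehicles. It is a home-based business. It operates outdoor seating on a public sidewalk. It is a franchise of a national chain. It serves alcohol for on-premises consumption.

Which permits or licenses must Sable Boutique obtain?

Fleet Registration

(a) serves alcohol for on-premises consumption; is a franchise of a national chain (not: is a registered nonprofit); operates outdoor seating on a public sidewalk → On-Premises Alcohol Permit not required.
(b) vehicles 12 < 18; is a home-based business (not: is a mobile business with no fixed premises) → Annual Certificate not required.
(c) vehicles 12 > 9 → Fleet Registration required.
(d) vehicles 12 < 32; is a franchise of a national chain (not: is a worker-owned cooperative) → Small Fleet Permit not required.
(e) serves alcohol for on-premises consumption; is a home-based business → On-Premises Alcohol Registration required.
(f) operates outdoor seating on a public sidewalk; is a franchise of a national chain → exempt from On-Premises Alcohol Registration.
(g) vehicles 12 ≥ 10 → Compliance Certificate not required.
(h) vehicles 12 > 11; is a franchise of a national chain (not: is a registered nonprofit) → Operating License not required.
(i) vehicles 12 < 40; is a franchise of a national chain (not: is a worker-owned cooperative) → Standard License not required.
(j) vehicles 12 > 10 → Municipal Certificate not required.
(k) operates outdoor seating on a public sidewalk; is a franchise of a national chain (not: is a registered nonprofit) → Standard Certificate not required.
(l) vehicles 12 > 4; is a home-based business → Small Fleet Certificate not required.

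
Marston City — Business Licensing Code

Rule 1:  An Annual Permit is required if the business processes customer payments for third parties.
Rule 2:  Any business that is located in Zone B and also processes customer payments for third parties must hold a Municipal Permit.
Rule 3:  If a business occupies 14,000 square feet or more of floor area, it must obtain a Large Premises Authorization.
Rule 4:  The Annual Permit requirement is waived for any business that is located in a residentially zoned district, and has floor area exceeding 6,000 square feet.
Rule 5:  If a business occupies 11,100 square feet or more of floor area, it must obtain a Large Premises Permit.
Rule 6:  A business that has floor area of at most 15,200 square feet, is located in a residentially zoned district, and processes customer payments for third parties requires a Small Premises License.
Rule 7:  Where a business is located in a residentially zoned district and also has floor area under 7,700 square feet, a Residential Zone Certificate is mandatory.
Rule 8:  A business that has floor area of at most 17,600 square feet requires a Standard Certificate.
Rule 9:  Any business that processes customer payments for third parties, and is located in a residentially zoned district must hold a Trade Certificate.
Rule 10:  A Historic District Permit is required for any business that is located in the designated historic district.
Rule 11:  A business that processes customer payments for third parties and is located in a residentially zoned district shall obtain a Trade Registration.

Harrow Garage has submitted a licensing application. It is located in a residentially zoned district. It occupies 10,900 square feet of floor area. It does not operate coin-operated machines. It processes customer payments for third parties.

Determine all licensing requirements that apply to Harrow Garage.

Small Premises License, Standard Certificate, Trade Certificate, Trade Registration

Rule 1: processes customer payments for third parties → Annual Permit required.
Rule 2: is located in a residentially zoned district (not: is located in Zone B); processes customer payments for third parties → Municipal Permit not required.
Rule 3: floor area 10,900 square feet < 14,000 square feet → Large Premises Authorization not required.
Rule 4: is located in a residentially zoned district; floor area 10,900 square feet > 6,000 square feet → exempt from Annual Permit.
Rule 5: floor area 10,900 square feet < 11,100 square feet → Large Premises Permit not required.
Rule 6: floor area 10,900 square feet ≤ 15,200 square feet; is located in a residentially zoned district; processes customer payments for third parties → Small Premises License required.
Rule 7: is located in a residentially zoned district; floor area 10,900 square feet ≥ 7,700 square feet → Residential Zone Certificate not required.
Rule 8: floor area 10,900 square feet ≤ 17,600 square feet → Standard Certificate required.
Rule 9: processes customer payments for third parties; is located in a residentially zoned district → Trade Certificate required.
Rule 10: is located in a residentially zoned district (not: is located in the designated historic district) → Historic District Permit not required.
Rule 11: processes customer payments for third parties; is located in a residentially zoned district → Trade Registration required.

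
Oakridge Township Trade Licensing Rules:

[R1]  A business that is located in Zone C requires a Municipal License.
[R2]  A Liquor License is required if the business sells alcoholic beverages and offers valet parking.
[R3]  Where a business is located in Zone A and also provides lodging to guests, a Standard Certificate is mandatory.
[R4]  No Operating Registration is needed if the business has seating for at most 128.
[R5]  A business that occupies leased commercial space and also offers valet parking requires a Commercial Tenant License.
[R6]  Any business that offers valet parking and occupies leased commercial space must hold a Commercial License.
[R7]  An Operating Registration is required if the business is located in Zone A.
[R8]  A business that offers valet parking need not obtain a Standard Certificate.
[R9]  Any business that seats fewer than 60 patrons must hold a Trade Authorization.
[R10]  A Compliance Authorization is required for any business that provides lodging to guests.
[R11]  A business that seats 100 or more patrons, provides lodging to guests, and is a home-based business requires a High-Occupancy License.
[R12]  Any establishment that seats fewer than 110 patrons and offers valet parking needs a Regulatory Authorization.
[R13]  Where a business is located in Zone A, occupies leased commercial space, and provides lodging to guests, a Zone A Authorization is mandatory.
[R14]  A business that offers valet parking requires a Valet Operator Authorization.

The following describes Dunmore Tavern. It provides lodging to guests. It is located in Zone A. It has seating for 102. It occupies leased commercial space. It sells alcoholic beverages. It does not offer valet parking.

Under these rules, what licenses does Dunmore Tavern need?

[R1] is located in Zone A (not: is located in Zone C) → Municipal License not required.
[R2] sells alcoholic beverages; does not offer valet parking → Liquor License not required.
[R3] is located in Zone A; provides lodging to guests → Standard Certificate required.
[R4] seating 102 ≤ 128 → exempt from Operating Registration.
[R5] occupies leased commercial space; does not offer valet parking → Commercial Tenant License not required.
[R6] does not offer valet parking; occupies leased commercial space → Commercial License not required.
[R7] is located in Zone A → Operating Registration required.
[R8] does not offer valet parking → Standard Certificate exemption does not apply.
[R9] seating 102 ≥ 60 → Trade Authorization not required.
[R10] provides lodging to guests → Compliance Authorization required.
[R11] seating 102 ≥ 100; provides lodging to guests; occupies leased commercial space (not: is a home-based business) → High-Occupancy License not required.
[R12] seating 102 < 110; does not offer valet parking → Regulatory Authorization not required.
[R13] is located in Zone A; occupies leased commercial space; provides lodging to guests → Zone A Authorization required.
[R14] does not offer valet parking → Valet Operator Authorization not required.

Compliance Authorization, Standard Certificate, Zone A Authorization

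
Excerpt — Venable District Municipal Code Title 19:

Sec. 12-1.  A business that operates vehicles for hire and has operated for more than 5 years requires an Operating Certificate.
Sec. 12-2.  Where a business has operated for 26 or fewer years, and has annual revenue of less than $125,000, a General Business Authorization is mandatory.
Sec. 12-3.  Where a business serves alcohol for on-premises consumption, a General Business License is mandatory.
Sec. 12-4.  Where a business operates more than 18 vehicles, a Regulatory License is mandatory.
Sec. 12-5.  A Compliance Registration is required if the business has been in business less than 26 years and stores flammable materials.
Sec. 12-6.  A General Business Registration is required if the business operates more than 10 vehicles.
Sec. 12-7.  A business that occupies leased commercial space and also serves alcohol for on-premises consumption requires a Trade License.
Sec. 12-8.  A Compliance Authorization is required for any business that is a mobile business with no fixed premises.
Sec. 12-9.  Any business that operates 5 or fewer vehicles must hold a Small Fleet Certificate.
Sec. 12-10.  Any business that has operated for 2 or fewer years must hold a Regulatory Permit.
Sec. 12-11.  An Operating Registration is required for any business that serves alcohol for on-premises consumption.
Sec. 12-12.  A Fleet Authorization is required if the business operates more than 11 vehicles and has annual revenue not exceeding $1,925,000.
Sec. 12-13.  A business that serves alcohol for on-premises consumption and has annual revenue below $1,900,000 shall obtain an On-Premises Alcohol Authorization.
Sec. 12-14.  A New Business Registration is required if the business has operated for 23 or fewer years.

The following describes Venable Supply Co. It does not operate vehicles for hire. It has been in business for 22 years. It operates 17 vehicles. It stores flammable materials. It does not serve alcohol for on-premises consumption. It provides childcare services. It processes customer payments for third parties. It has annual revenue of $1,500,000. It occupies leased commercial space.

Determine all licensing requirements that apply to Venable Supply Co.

Compliance Registration, Fleet Authorization, General Business Registration, New Business Registration

Sec. 12-1. does not operate vehicles for hire; years in business 22 > 5 → Operating Certificate not required.
Sec. 12-2. years in business 22 ≤ 26; revenue $1,500,000 ≥ $125,000 → General Business Authorization not required.
Sec. 12-3. does not serve alcohol for on-premises consumption → General Business License not required.
Sec. 12-4. vehicles 17 ≤ 18 → Regulatory License not required.
Sec. 12-5. years in business 22 < 26; stores flammable materials → Compliance Registration required.
Sec. 12-6. vehicles 17 > 10 → General Business Registration required.
Sec. 12-7. occupies leased commercial space; does not serve alcohol for on-premises consumption → Trade License not required.
Sec. 12-8. occupies leased commercial space (not: is a mobile business with no fixed premises) → Compliance Authorization not required.
Sec. 12-9. vehicles 17 > 5 → Small Fleet Certificate not required.
Sec. 12-10. years in business 22 > 2 → Regulatory Permit not required.
Sec. 12-11. does not serve alcohol for on-premises consumption → Operating Registration not required.
Sec. 12-12. vehicles 17 > 11; revenue $1,500,000 ≤ $1,925,000 → Fleet Authorization required.
Sec. 12-13. does not serve alcohol for on-premises consumption; revenue $1,500,000 < $1,900,000 → On-Premises Alcohol Authorization not required.
Sec. 12-14. years in business 22 ≤ 23 → New Business Registration required.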